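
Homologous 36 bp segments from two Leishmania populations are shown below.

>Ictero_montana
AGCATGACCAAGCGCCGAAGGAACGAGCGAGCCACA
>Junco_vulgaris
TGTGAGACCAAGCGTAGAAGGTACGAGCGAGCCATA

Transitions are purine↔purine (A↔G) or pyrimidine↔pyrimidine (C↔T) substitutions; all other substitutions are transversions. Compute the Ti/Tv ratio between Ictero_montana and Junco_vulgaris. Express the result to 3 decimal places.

1.000

Differing sites — 1:A/T (Tv); 3:C/T (Ti); 4:A/G (Ti); 5:T/A (Tv); 15:C/T (Ti); 16:C/A (Tv); 22:A/T (Tv); 35:C/T (Ti).
Of the 8 differences, 4 transitions and 4 transversions, so Ti/Tv = 4/4 = 1.000.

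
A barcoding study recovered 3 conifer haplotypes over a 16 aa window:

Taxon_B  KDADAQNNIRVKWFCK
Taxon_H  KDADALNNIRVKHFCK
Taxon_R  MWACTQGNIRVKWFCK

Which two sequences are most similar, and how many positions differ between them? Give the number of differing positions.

Pairwise Hamming distances:
  Taxon_B vs Taxon_H: 2
  Taxon_B vs Taxon_R: 5
  Taxon_H vs Taxon_R: 7
The smallest is 2, between Taxon_B and Taxon_H.

2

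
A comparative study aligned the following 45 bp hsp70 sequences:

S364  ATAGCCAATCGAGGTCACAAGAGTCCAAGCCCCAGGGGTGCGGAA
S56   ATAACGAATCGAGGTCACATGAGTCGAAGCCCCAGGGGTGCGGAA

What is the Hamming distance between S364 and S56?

The sequences differ at positions 4 (G/A), 6 (C/G), 20 (A/T), 26 (C/G).
That gives 4 mismatches out of 45 aligned sites, so the Hamming distance is 4.

4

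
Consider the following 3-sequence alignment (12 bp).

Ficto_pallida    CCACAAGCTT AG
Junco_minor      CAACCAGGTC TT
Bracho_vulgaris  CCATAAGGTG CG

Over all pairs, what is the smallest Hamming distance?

Pairwise Hamming distances:
  Ficto_pallida vs Junco_minor: 6
  Ficto_pallida vs Bracho_vulgaris: 4
  Junco_minor vs Bracho_vulgaris: 6
The smallest is 4, between Ficto_pallida and Bracho_vulgaris.

4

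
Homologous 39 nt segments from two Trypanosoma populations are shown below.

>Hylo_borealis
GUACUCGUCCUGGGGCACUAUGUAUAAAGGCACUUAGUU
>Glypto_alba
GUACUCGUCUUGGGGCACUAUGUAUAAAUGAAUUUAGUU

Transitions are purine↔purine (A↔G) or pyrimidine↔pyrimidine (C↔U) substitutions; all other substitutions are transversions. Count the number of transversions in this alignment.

2

Differing sites — 10:C/U (Ti); 29:G/U (Tv); 31:C/A (Tv); 33:C/U (Ti).
Of the 4 differences, 2 transitions and 2 transversions, so the answer is 2.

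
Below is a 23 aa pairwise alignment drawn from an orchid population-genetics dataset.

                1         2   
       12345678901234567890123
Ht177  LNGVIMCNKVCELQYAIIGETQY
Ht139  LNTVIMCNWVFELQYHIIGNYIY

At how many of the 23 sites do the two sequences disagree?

7

The sequences differ at positions 3 (G/T), 9 (K/W), 11 (C/F), 16 (A/H), 20 (E/N), 21 (T/Y), 22 (Q/I).
That gives 7 mismatches out of 23 aligned sites, so the Hamming distance is 7.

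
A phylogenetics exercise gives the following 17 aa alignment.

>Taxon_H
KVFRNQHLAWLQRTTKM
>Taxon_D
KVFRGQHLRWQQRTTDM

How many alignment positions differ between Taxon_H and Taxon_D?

4

Mismatches occur at site 5 (N/G), site 9 (A/R), site 11 (L/Q), site 16 (K/D).
That gives 4 mismatches out of 17 aligned sites, so the Hamming distance is 4.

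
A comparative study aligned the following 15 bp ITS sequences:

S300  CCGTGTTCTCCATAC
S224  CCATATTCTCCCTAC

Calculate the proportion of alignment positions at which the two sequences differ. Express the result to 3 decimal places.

0.200

The sequences differ at positions 3 (G/A), 5 (G/A), 12 (A/C).
There are 3 differences over 15 sites, so p = 3/15 = 0.200.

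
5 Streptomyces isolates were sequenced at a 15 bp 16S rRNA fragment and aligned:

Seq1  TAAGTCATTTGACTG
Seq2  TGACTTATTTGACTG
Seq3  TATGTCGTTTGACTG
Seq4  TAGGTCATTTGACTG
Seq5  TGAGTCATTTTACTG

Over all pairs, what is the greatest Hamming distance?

5

Pairwise Hamming distances:
  Seq1 vs Seq2: 3
  Seq1 vs Seq3: 2
  Seq1 vs Seq4: 1
  Seq1 vs Seq5: 2
  Seq2 vs Seq3: 5
  Seq2 vs Seq4: 4
  Seq2 vs Seq5: 3
  Seq3 vs Seq4: 2
  Seq3 vs Seq5: 4
  Seq4 vs Seq5: 3
The largest is 5, between Seq2 and Seq3.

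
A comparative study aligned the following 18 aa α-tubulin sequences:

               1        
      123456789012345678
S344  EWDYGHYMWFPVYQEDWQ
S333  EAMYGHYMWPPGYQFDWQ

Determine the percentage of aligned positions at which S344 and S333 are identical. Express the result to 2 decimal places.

72.22%

Mismatches occur at site 2 (W/A), site 3 (D/M), site 10 (F/P), site 12 (V/G), site 15 (E/F).
13 of the 18 sites match, so the percent identity is 13/18 × 100 = 72.22%.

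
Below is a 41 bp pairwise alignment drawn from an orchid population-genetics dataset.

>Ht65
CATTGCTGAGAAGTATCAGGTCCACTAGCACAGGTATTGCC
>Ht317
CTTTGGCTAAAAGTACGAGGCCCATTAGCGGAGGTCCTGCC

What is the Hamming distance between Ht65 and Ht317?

13

The sequences differ at positions 2 (A/T), 6 (C/G), 7 (T/C), 8 (G/T), 10 (G/A), 16 (T/C), 17 (C/G), 21 (T/C), 25 (C/T), 30 (A/G), 31 (C/G), 36 (A/C), 37 (T/C).
That gives 13 mismatches out of 41 aligned sites, so the Hamming distance is 13.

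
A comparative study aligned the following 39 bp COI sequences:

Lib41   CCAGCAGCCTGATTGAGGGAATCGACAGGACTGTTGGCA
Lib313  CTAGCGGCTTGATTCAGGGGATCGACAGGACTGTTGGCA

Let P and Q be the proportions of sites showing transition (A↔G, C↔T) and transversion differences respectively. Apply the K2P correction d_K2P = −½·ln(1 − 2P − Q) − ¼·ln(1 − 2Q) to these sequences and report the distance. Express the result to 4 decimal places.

Mismatches occur at site 2 (C/T, transition), site 6 (A/G, transition), site 9 (C/T, transition), site 15 (G/C, transversion), site 20 (A/G, transition).
Of the 5 differences, 4 transitions and 1 transversion over 39 sites: P = 4/39 = 0.102564, Q = 1/39 = 0.025641.
d = −0.5·ln(0.769231) − 0.25·ln(0.948718) = −0.5·(-0.262364) − 0.25·(-0.052644) = 0.1443.

0.1443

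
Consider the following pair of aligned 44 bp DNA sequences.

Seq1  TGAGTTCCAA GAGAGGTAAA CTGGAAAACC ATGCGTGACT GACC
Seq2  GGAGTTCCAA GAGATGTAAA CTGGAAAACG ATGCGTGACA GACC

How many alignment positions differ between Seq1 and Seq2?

4

The sequences differ at positions 1 (T/G), 15 (G/T), 30 (C/G), 40 (T/A).
That gives 4 mismatches out of 44 aligned sites, so the Hamming distance is 4.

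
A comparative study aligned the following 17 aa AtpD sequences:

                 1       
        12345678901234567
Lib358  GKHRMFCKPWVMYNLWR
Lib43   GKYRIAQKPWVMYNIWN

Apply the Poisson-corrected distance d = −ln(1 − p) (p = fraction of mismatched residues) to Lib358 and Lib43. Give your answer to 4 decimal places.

Differing sites — 3:H/Y; 5:M/I; 6:F/A; 7:C/Q; 15:L/I; 17:R/N.
p = 6/17 = 0.352941.
d = −ln(1 − 0.352941) = −ln(0.647059) = 0.4353.

0.4353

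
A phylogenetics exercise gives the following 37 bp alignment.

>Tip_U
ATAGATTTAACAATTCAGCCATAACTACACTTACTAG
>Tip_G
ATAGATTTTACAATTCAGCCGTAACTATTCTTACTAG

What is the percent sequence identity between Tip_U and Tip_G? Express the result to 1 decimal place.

89.2%

Mismatches occur at site 9 (A↔T), site 21 (A↔G), site 28 (C↔T), site 29 (A↔T).
33 of the 37 sites match, so the percent identity is 33/37 × 100 = 89.2%.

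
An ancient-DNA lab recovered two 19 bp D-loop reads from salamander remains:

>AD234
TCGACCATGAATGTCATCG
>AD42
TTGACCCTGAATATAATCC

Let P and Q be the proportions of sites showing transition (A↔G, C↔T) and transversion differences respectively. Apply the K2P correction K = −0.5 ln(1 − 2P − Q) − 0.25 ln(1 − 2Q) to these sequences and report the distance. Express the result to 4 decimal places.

0.3246

The sequences differ at positions 2 (C/T, transition), 7 (A/C, transversion), 13 (G/A, transition), 15 (C/A, transversion), 19 (G/C, transversion).
Of the 5 differences, 2 transitions and 3 transversions over 19 sites: P = 2/19 = 0.105263, Q = 3/19 = 0.157895.
d = −0.5·ln(0.631579) − 0.25·ln(0.684210) = −0.5·(-0.459532) − 0.25·(-0.379490) = 0.3246.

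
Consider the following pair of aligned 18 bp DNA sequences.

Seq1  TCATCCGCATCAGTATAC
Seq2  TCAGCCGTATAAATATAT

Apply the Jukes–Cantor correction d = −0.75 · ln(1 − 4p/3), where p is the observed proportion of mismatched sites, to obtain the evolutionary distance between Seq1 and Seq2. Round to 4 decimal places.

Differing sites — 4:T/G; 8:C/T; 11:C/A; 13:G/A; 18:C/T.
p = 5/18 = 0.277778.
d = −0.75 · ln(1 − (4/3)·0.277778) = −0.75 · ln(0.629629) = −0.75 · (-0.462625) = 0.3470.

0.3470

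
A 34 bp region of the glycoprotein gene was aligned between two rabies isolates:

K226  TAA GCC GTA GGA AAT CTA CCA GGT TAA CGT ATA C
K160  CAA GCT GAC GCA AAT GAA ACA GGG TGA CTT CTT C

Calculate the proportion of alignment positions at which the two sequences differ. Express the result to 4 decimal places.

0.3824

The sequences differ at positions 1 (T/C), 6 (C/T), 8 (T/A), 9 (A/C), 11 (G/C), 16 (C/G), 17 (T/A), 19 (C/A), 24 (T/G), 26 (A/G), 29 (G/T), 31 (A/C), 33 (A/T).
There are 13 differences over 34 sites, so p = 13/34 = 0.3824.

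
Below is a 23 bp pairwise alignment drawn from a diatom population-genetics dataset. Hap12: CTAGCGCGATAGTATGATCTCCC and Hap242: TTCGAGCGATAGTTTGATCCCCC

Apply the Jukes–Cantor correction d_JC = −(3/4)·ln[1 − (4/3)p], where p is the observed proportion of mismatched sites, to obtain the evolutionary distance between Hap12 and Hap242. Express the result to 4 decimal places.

0.2567

Differing sites — 1:C/T; 3:A/C; 5:C/A; 14:A/T; 20:T/C.
p = 5/23 = 0.217391.
d = −0.75 · ln(1 − (4/3)·0.217391) = −0.75 · ln(0.710145) = −0.75 · (-0.342286) = 0.2567.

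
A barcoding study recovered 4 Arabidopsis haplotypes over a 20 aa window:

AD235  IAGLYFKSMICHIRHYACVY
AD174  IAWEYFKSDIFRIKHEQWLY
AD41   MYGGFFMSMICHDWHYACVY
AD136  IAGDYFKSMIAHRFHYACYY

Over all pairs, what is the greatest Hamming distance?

15

Pairwise Hamming distances:
  AD235 vs AD174: 10
  AD235 vs AD41: 7
  AD235 vs AD136: 5
  AD174 vs AD41: 15
  AD174 vs AD136: 11
  AD41 vs AD136: 9
The largest is 15, between AD174 and AD41.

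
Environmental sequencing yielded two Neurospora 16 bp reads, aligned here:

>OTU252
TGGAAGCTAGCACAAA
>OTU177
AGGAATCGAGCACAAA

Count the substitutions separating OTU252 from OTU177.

The sequences differ at positions 1 (T/A), 6 (G/T), 8 (T/G).
That gives 3 mismatches out of 16 aligned sites, so the Hamming distance is 3.

3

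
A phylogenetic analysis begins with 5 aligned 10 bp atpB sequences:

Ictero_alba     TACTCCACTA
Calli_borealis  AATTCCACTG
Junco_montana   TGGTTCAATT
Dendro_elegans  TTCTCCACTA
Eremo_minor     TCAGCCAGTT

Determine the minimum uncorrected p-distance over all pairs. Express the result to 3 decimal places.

0.100

Pairwise Hamming distances:
  Ictero_alba vs Calli_borealis: 3
  Ictero_alba vs Junco_montana: 5
  Ictero_alba vs Dendro_elegans: 1
  Ictero_alba vs Eremo_minor: 5
  Calli_borealis vs Junco_montana: 6
  Calli_borealis vs Dendro_elegans: 4
  Calli_borealis vs Eremo_minor: 6
  Junco_montana vs Dendro_elegans: 5
  Junco_montana vs Eremo_minor: 5
  Dendro_elegans vs Eremo_minor: 5
The smallest is 1 mismatch, between Ictero_alba and Dendro_elegans; p = 1/10 = 0.100.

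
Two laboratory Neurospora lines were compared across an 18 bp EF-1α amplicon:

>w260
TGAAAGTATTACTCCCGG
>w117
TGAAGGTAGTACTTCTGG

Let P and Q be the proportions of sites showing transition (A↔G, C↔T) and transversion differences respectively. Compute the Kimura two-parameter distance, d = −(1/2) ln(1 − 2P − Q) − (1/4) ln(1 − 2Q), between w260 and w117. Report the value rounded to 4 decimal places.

Mismatches occur at site 5 (A→G, transition), site 9 (T→G, transversion), site 14 (C→T, transition), site 16 (C→T, transition).
Of the 4 differences, 3 transitions and 1 transversion over 18 sites: P = 3/18 = 0.166667, Q = 1/18 = 0.055556.
d = −0.5·ln(0.611110) − 0.25·ln(0.888888) = −0.5·(-0.492478) − 0.25·(-0.117784) = 0.2757.

0.2757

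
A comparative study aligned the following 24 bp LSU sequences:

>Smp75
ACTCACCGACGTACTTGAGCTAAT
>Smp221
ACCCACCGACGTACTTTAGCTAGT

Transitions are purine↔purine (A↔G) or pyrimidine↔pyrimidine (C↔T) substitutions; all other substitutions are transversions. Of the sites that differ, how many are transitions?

Differing sites — 3:T/C (Ti); 17:G/T (Tv); 23:A/G (Ti).
Of the 3 differences, 2 transitions and 1 transversion, so the answer is 2.

2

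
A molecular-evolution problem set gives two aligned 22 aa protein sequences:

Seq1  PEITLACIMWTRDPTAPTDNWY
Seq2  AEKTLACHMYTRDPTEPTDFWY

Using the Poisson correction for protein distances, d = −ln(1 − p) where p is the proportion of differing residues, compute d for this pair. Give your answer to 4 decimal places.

0.3185

Differing sites — 1:P/A; 3:I/K; 8:I/H; 10:W/Y; 16:A/E; 20:N/F.
p = 6/22 = 0.272727.
d = −ln(1 − 0.272727) = −ln(0.727273) = 0.3185.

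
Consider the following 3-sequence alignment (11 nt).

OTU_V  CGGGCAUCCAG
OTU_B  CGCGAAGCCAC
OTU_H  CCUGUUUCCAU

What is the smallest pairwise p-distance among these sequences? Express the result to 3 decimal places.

0.364

Pairwise Hamming distances:
  OTU_V vs OTU_B: 4
  OTU_V vs OTU_H: 5
  OTU_B vs OTU_H: 6
The smallest is 4 mismatches, between OTU_V and OTU_B; p = 4/11 = 0.364.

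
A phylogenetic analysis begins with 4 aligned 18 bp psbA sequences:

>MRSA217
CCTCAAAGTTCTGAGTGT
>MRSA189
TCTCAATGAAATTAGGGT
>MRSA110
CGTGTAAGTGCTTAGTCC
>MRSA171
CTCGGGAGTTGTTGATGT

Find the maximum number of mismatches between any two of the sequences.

13

Pairwise Hamming distances:
  MRSA217 vs MRSA189: 7
  MRSA217 vs MRSA110: 7
  MRSA217 vs MRSA171: 9
  MRSA189 vs MRSA110: 11
  MRSA189 vs MRSA171: 13
  MRSA110 vs MRSA171: 10
The largest is 13, between MRSA189 and MRSA171.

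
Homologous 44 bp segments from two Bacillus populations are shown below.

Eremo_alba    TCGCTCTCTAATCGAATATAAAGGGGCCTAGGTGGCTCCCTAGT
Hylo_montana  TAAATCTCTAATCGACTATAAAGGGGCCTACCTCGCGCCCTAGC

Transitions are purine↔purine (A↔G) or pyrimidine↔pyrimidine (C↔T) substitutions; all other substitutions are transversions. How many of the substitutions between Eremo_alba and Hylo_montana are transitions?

2

Mismatches occur at site 2 (C→A, transversion), site 3 (G→A, transition), site 4 (C→A, transversion), site 16 (A→C, transversion), site 31 (G→C, transversion), site 32 (G→C, transversion), site 34 (G→C, transversion), site 37 (T→G, transversion), site 44 (T→C, transition).
Of the 9 differences, 2 transitions and 7 transversions, so the answer is 2.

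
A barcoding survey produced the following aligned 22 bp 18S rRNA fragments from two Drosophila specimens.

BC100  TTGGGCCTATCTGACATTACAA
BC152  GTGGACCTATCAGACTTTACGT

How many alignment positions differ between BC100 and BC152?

Mismatches occur at site 1 (T→G), site 5 (G→A), site 12 (T→A), site 16 (A→T), site 21 (A→G), site 22 (A→T).
That gives 6 mismatches out of 22 aligned sites, so the Hamming distance is 6.

6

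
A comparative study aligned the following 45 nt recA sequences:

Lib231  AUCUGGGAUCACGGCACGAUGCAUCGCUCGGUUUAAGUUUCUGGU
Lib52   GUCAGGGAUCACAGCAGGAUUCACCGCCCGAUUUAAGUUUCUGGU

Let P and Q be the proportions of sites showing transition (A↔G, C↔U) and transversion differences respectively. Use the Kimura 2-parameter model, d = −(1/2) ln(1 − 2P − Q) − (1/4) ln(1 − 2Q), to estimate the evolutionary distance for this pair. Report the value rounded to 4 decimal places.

The sequences differ at positions 1 (A/G, transition), 4 (U/A, transversion), 13 (G/A, transition), 17 (C/G, transversion), 21 (G/U, transversion), 24 (U/C, transition), 28 (U/C, transition), 31 (G/A, transition).
Of the 8 differences, 5 transitions and 3 transversions over 45 sites: P = 5/45 = 0.111111, Q = 3/45 = 0.066667.
d = −0.5·ln(0.711111) − 0.25·ln(0.866666) = −0.5·(-0.340927) − 0.25·(-0.143102) = 0.2062.

0.2062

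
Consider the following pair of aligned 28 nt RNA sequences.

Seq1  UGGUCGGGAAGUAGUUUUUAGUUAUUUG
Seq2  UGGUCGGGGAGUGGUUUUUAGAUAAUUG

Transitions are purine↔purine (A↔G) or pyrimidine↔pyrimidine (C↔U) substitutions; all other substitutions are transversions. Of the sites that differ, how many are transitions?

2

Mismatches occur at site 9 (A/G, transition), site 13 (A/G, transition), site 22 (U/A, transversion), site 25 (U/A, transversion).
Of the 4 differences, 2 transitions and 2 transversions, so the answer is 2.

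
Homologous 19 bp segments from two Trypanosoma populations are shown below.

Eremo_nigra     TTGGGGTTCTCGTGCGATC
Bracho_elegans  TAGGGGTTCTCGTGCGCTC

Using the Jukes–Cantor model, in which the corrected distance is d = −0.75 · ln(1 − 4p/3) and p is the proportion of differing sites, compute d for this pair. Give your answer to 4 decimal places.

0.1134

The sequences differ at positions 2 (T/A), 17 (A/C).
p = 2/19 = 0.105263.
d = −0.75 · ln(1 − (4/3)·0.105263) = −0.75 · ln(0.859649) = −0.75 · (-0.151231) = 0.1134.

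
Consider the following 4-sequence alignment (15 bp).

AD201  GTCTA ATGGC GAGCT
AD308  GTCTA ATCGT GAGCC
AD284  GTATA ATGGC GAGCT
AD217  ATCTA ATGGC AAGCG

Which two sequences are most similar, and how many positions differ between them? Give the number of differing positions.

Pairwise Hamming distances:
  AD201 vs AD308: 3
  AD201 vs AD284: 1
  AD201 vs AD217: 3
  AD308 vs AD284: 4
  AD308 vs AD217: 5
  AD284 vs AD217: 4
The smallest is 1, between AD201 and AD284.

1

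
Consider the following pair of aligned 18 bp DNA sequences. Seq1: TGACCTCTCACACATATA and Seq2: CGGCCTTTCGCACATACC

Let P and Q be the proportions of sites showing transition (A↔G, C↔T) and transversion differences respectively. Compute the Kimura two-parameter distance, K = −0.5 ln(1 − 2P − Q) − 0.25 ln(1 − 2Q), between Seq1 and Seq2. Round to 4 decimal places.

Differing sites — 1:T/C (Ti); 3:A/G (Ti); 7:C/T (Ti); 10:A/G (Ti); 17:T/C (Ti); 18:A/C (Tv).
Of the 6 differences, 5 transitions and 1 transversion over 18 sites: P = 5/18 = 0.277778, Q = 1/18 = 0.055556.
d = −0.5·ln(0.388888) − 0.25·ln(0.888888) = −0.5·(-0.944464) − 0.25·(-0.117784) = 0.5017.

0.5017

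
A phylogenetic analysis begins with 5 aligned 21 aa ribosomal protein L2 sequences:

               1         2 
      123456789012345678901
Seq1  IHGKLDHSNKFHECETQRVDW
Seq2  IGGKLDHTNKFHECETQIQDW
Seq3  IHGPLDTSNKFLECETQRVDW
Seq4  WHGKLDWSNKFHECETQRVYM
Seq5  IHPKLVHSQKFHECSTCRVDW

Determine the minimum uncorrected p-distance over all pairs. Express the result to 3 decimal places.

0.143

Pairwise Hamming distances:
  Seq1 vs Seq2: 4
  Seq1 vs Seq3: 3
  Seq1 vs Seq4: 4
  Seq1 vs Seq5: 5
  Seq2 vs Seq3: 7
  Seq2 vs Seq4: 8
  Seq2 vs Seq5: 9
  Seq3 vs Seq4: 6
  Seq3 vs Seq5: 8
  Seq4 vs Seq5: 9
The smallest is 3 mismatches, between Seq1 and Seq3; p = 3/21 = 0.143.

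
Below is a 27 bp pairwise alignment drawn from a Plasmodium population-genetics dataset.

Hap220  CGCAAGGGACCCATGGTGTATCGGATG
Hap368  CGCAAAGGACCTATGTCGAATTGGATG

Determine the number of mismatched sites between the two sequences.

Mismatches occur at site 6 (G→A), site 12 (C→T), site 16 (G→T), site 17 (T→C), site 19 (T→A), site 22 (C→T).
That gives 6 mismatches out of 27 aligned sites, so the Hamming distance is 6.

6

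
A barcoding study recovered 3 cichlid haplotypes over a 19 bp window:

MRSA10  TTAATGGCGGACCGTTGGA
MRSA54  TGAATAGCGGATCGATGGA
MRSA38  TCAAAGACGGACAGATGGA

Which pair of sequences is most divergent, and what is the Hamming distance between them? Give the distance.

6

Pairwise Hamming distances:
  MRSA10 vs MRSA54: 4
  MRSA10 vs MRSA38: 5
  MRSA54 vs MRSA38: 6
The largest is 6, between MRSA54 and MRSA38.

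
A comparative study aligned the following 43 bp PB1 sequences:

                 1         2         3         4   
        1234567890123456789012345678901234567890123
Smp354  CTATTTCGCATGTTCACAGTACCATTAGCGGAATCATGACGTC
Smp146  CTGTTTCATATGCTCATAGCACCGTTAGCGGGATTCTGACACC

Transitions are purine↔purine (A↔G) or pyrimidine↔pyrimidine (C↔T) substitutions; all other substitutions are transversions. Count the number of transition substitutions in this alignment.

11

Differing sites — 3:A/G (Ti); 8:G/A (Ti); 9:C/T (Ti); 13:T/C (Ti); 17:C/T (Ti); 20:T/C (Ti); 24:A/G (Ti); 32:A/G (Ti); 35:C/T (Ti); 36:A/C (Tv); 41:G/A (Ti); 42:T/C (Ti).
Of the 12 differences, 11 transitions and 1 transversion, so the answer is 11.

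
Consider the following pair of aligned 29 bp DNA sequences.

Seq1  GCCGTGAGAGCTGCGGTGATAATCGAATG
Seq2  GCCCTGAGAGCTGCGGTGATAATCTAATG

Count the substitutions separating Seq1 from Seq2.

Differing sites — 4:G/C; 25:G/T.
That gives 2 mismatches out of 29 aligned sites, so the Hamming distance is 2.

2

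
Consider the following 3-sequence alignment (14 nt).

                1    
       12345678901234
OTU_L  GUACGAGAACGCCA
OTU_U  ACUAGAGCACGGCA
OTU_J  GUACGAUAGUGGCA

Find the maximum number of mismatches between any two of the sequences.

8

Pairwise Hamming distances:
  OTU_L vs OTU_U: 6
  OTU_L vs OTU_J: 4
  OTU_U vs OTU_J: 8
The largest is 8, between OTU_U and OTU_J.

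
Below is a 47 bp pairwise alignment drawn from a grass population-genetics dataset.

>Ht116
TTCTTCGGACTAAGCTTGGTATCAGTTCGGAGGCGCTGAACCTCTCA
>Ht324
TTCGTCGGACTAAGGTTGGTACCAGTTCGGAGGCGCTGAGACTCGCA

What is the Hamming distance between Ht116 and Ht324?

6

The sequences differ at positions 4 (T/G), 15 (C/G), 22 (T/C), 40 (A/G), 41 (C/A), 45 (T/G).
That gives 6 mismatches out of 47 aligned sites, so the Hamming distance is 6.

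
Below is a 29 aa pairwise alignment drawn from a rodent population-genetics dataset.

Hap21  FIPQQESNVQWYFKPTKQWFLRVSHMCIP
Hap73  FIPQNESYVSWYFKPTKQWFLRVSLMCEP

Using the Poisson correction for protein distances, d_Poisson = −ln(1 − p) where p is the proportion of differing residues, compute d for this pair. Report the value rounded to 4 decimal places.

The sequences differ at positions 5 (Q/N), 8 (N/Y), 10 (Q/S), 25 (H/L), 28 (I/E).
p = 5/29 = 0.172414.
d = −ln(1 − 0.172414) = −ln(0.827586) = 0.1892.

0.1892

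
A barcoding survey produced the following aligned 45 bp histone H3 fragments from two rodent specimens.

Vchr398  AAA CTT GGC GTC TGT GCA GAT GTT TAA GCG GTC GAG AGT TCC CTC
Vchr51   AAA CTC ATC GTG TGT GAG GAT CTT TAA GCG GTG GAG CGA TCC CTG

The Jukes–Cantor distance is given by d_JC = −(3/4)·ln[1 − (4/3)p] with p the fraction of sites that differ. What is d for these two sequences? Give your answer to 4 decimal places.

Differing sites — 6:T/C; 7:G/A; 8:G/T; 12:C/G; 17:C/A; 18:A/G; 22:G/C; 33:C/G; 37:A/C; 39:T/A; 45:C/G.
p = 11/45 = 0.244444.
d = −0.75 · ln(1 − (4/3)·0.244444) = −0.75 · ln(0.674075) = −0.75 · (-0.394414) = 0.2958.

0.2958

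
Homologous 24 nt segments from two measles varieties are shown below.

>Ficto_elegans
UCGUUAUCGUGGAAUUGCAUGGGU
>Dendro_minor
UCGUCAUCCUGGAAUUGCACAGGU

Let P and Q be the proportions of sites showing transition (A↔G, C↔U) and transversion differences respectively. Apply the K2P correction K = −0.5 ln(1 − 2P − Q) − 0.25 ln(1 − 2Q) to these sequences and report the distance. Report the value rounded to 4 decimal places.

Mismatches occur at site 5 (U↔C, transition), site 9 (G↔C, transversion), site 20 (U↔C, transition), site 21 (G↔A, transition).
Of the 4 differences, 3 transitions and 1 transversion over 24 sites: P = 3/24 = 0.125000, Q = 1/24 = 0.041667.
d = −0.5·ln(0.708333) − 0.25·ln(0.916666) = −0.5·(-0.344841) − 0.25·(-0.087012) = 0.1942.

0.1942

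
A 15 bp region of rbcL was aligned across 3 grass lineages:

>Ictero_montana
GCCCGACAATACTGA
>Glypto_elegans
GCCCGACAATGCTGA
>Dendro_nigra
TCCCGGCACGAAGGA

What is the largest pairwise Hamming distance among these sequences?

7

Pairwise Hamming distances:
  Ictero_montana vs Glypto_elegans: 1
  Ictero_montana vs Dendro_nigra: 6
  Glypto_elegans vs Dendro_nigra: 7
The largest is 7, between Glypto_elegans and Dendro_nigra.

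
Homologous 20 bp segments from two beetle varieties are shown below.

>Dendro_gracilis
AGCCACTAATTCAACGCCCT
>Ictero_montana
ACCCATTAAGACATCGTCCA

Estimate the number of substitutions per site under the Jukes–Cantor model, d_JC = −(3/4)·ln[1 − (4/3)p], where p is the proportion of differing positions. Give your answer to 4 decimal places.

The sequences differ at positions 2 (G/C), 6 (C/T), 10 (T/G), 11 (T/A), 14 (A/T), 17 (C/T), 20 (T/A).
p = 7/20 = 0.350000.
d = −0.75 · ln(1 − (4/3)·0.350000) = −0.75 · ln(0.533333) = −0.75 · (-0.628609) = 0.4715.

0.4715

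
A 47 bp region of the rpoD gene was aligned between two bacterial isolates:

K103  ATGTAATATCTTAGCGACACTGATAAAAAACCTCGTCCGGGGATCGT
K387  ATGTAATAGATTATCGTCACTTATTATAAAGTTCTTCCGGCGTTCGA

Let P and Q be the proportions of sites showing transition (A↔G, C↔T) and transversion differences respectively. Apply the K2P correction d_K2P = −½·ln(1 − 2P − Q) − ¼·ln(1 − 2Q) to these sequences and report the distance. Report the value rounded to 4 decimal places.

0.3555

The sequences differ at positions 9 (T/G, transversion), 10 (C/A, transversion), 14 (G/T, transversion), 17 (A/T, transversion), 22 (G/T, transversion), 25 (A/T, transversion), 27 (A/T, transversion), 31 (C/G, transversion), 32 (C/T, transition), 35 (G/T, transversion), 41 (G/C, transversion), 43 (A/T, transversion), 47 (T/A, transversion).
Of the 13 differences, 1 transition and 12 transversions over 47 sites: P = 1/47 = 0.021277, Q = 12/47 = 0.255319.
d = −0.5·ln(0.702127) − 0.25·ln(0.489362) = −0.5·(-0.353641) − 0.25·(-0.714653) = 0.3555.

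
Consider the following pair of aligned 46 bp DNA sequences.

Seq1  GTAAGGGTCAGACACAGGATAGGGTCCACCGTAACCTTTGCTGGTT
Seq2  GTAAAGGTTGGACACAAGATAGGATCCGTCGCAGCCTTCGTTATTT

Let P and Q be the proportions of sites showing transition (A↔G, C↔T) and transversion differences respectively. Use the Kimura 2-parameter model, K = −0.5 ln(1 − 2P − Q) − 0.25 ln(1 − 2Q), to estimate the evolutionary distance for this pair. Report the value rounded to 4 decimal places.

0.4032

Differing sites — 5:G/A (Ti); 9:C/T (Ti); 10:A/G (Ti); 17:G/A (Ti); 24:G/A (Ti); 28:A/G (Ti); 29:C/T (Ti); 32:T/C (Ti); 34:A/G (Ti); 39:T/C (Ti); 41:C/T (Ti); 43:G/A (Ti); 44:G/T (Tv).
Of the 13 differences, 12 transitions and 1 transversion over 46 sites: P = 12/46 = 0.260870, Q = 1/46 = 0.021739.
d = −0.5·ln(0.456521) − 0.25·ln(0.956522) = −0.5·(-0.784121) − 0.25·(-0.044451) = 0.4032.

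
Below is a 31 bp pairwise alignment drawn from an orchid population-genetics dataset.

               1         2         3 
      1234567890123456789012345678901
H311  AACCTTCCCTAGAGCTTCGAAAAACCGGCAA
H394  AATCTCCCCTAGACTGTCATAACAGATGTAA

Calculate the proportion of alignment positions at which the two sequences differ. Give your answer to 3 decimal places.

0.387

Mismatches occur at site 3 (C→T), site 6 (T→C), site 14 (G→C), site 15 (C→T), site 16 (T→G), site 19 (G→A), site 20 (A→T), site 23 (A→C), site 25 (C→G), site 26 (C→A), site 27 (G→T), site 29 (C→T).
There are 12 differences over 31 sites, so p = 12/31 = 0.387.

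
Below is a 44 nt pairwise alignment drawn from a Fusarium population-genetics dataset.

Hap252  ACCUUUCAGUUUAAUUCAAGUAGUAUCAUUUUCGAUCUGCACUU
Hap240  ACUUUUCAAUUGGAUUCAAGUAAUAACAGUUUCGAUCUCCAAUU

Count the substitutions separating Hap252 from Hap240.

9

Mismatches occur at site 3 (C↔U), site 9 (G↔A), site 12 (U↔G), site 13 (A↔G), site 23 (G↔A), site 26 (U↔A), site 29 (U↔G), site 39 (G↔C), site 42 (C↔A).
That gives 9 mismatches out of 44 aligned sites, so the Hamming distance is 9.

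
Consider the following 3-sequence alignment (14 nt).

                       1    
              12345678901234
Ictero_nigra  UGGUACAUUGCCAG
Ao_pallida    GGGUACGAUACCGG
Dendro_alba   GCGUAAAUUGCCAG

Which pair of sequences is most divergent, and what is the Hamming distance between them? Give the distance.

Pairwise Hamming distances:
  Ictero_nigra vs Ao_pallida: 5
  Ictero_nigra vs Dendro_alba: 3
  Ao_pallida vs Dendro_alba: 6
The largest is 6, between Ao_pallida and Dendro_alba.

6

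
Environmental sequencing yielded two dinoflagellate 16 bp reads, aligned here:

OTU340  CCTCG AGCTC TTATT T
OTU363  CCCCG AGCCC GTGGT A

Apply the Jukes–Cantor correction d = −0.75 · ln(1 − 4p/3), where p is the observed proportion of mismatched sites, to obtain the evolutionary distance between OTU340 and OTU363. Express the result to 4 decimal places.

Mismatches occur at site 3 (T→C), site 9 (T→C), site 11 (T→G), site 13 (A→G), site 14 (T→G), site 16 (T→A).
p = 6/16 = 0.375000.
d = −0.75 · ln(1 − (4/3)·0.375000) = −0.75 · ln(0.500000) = −0.75 · (-0.693147) = 0.5199.

0.5199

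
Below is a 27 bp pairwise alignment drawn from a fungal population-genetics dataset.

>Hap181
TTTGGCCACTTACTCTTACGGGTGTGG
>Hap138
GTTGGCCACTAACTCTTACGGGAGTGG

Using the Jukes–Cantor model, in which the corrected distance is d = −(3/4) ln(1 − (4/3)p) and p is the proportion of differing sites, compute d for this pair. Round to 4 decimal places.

0.1203

Mismatches occur at site 1 (T/G), site 11 (T/A), site 23 (T/A).
p = 3/27 = 0.111111.
d = −0.75 · ln(1 − (4/3)·0.111111) = −0.75 · ln(0.851852) = −0.75 · (-0.160342) = 0.1203.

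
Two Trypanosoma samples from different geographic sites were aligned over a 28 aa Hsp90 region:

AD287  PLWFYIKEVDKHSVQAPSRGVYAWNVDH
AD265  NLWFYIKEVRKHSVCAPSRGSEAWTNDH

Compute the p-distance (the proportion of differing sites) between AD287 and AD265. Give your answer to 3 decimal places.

The sequences differ at positions 1 (P/N), 10 (D/R), 15 (Q/C), 21 (V/S), 22 (Y/E), 25 (N/T), 26 (V/N).
There are 7 differences over 28 sites, so p = 7/28 = 0.250.

0.250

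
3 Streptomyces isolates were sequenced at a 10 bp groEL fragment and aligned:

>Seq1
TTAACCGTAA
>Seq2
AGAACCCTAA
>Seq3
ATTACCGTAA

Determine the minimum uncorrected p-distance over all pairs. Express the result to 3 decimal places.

0.200

Pairwise Hamming distances:
  Seq1 vs Seq2: 3
  Seq1 vs Seq3: 2
  Seq2 vs Seq3: 3
The smallest is 2 mismatches, between Seq1 and Seq3; p = 2/10 = 0.200.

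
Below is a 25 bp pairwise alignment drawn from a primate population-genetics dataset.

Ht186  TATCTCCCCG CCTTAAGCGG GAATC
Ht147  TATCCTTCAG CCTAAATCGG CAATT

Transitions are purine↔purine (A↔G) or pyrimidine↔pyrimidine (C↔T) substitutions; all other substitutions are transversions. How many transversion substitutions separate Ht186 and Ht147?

4

Mismatches occur at site 5 (T/C, transition), site 6 (C/T, transition), site 7 (C/T, transition), site 9 (C/A, transversion), site 14 (T/A, transversion), site 17 (G/T, transversion), site 21 (G/C, transversion), site 25 (C/T, transition).
Of the 8 differences, 4 transitions and 4 transversions, so the answer is 4.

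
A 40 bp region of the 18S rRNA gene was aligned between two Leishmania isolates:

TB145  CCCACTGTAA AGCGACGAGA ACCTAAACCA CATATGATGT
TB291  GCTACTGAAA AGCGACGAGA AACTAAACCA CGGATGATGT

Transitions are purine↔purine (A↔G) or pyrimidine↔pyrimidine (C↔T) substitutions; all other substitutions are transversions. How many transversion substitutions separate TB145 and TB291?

Mismatches occur at site 1 (C↔G, transversion), site 3 (C↔T, transition), site 8 (T↔A, transversion), site 22 (C↔A, transversion), site 32 (A↔G, transition), site 33 (T↔G, transversion).
Of the 6 differences, 2 transitions and 4 transversions, so the answer is 4.

4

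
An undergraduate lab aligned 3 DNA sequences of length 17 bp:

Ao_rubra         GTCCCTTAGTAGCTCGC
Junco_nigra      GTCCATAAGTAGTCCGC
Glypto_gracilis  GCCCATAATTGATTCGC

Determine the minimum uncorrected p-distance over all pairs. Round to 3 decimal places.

0.235

Pairwise Hamming distances:
  Ao_rubra vs Junco_nigra: 4
  Ao_rubra vs Glypto_gracilis: 7
  Junco_nigra vs Glypto_gracilis: 5
The smallest is 4 mismatches, between Ao_rubra and Junco_nigra; p = 4/17 = 0.235.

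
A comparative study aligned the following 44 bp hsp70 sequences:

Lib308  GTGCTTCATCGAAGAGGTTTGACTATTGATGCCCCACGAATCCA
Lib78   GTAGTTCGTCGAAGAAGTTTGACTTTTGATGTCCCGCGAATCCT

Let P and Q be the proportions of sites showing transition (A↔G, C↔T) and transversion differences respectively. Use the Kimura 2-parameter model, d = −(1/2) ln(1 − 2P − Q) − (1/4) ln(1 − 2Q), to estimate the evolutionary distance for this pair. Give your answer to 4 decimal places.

Differing sites — 3:G/A (Ti); 4:C/G (Tv); 8:A/G (Ti); 16:G/A (Ti); 25:A/T (Tv); 32:C/T (Ti); 36:A/G (Ti); 44:A/T (Tv).
Of the 8 differences, 5 transitions and 3 transversions over 44 sites: P = 5/44 = 0.113636, Q = 3/44 = 0.068182.
d = −0.5·ln(0.704546) − 0.25·ln(0.863636) = −0.5·(-0.350202) − 0.25·(-0.146604) = 0.2118.

0.2118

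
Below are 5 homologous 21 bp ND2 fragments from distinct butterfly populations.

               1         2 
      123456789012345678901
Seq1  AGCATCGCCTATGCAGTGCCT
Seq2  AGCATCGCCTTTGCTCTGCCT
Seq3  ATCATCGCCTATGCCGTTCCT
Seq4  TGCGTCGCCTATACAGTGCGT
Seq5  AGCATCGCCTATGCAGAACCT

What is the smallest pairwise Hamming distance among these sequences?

2

Pairwise Hamming distances:
  Seq1 vs Seq2: 3
  Seq1 vs Seq3: 3
  Seq1 vs Seq4: 4
  Seq1 vs Seq5: 2
  Seq2 vs Seq3: 5
  Seq2 vs Seq4: 7
  Seq2 vs Seq5: 5
  Seq3 vs Seq4: 7
  Seq3 vs Seq5: 4
  Seq4 vs Seq5: 6
The smallest is 2, between Seq1 and Seq5.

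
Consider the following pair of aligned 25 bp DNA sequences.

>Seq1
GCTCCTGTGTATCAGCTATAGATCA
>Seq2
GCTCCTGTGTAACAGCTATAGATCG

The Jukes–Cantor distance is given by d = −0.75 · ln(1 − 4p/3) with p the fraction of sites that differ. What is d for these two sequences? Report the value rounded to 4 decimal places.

Differing sites — 12:T/A; 25:A/G.
p = 2/25 = 0.080000.
d = −0.75 · ln(1 − (4/3)·0.080000) = −0.75 · ln(0.893333) = −0.75 · (-0.112796) = 0.0846.

0.0846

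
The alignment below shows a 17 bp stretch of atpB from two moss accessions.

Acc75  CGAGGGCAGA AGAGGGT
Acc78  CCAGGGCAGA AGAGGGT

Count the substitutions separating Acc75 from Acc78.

The sequences differ at position 2 (G/C).
That gives 1 mismatch out of 17 aligned sites, so the Hamming distance is 1.

1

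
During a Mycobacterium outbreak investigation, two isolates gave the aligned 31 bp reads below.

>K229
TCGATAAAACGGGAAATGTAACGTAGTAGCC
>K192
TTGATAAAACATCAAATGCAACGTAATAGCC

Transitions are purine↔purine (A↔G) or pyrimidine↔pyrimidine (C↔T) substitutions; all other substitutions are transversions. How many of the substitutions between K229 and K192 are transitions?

4

Mismatches occur at site 2 (C→T, transition), site 11 (G→A, transition), site 12 (G→T, transversion), site 13 (G→C, transversion), site 19 (T→C, transition), site 26 (G→A, transition).
Of the 6 differences, 4 transitions and 2 transversions, so the answer is 4.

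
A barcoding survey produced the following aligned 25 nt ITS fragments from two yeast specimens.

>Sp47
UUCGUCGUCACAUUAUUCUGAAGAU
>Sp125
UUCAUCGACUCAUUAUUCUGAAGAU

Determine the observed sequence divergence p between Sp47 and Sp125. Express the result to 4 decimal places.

0.1200

Differing sites — 4:G/A; 8:U/A; 10:A/U.
There are 3 differences over 25 sites, so p = 3/25 = 0.1200.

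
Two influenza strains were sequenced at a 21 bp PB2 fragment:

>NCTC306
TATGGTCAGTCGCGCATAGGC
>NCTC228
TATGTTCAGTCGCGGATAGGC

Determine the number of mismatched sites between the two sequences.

2

Mismatches occur at site 5 (G/T), site 15 (C/G).
That gives 2 mismatches out of 21 aligned sites, so the Hamming distance is 2.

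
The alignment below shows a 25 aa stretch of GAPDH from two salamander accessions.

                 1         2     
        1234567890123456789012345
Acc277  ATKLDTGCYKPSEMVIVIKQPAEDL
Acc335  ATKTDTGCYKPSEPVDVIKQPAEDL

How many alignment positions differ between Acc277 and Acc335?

Differing sites — 4:L/T; 14:M/P; 16:I/D.
That gives 3 mismatches out of 25 aligned sites, so the Hamming distance is 3.

3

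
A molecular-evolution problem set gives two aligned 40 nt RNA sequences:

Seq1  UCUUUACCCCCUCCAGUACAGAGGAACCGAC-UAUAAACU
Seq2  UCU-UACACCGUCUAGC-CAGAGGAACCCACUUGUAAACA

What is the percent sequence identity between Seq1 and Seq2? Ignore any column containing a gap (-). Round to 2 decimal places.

Excluding the 3 gap columns leaves 37 comparable sites.
The sequences differ at positions 8 (C/A), 11 (C/G), 14 (C/U), 17 (U/C), 29 (G/C), 34 (A/G), 40 (U/A).
30 of the 37 comparable sites match, so the percent identity is 30/37 × 100 = 81.08%.

81.08%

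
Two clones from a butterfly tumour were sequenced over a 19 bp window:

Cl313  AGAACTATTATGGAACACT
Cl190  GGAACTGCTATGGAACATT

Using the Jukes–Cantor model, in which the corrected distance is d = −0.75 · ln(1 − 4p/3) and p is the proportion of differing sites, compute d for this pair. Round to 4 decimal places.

0.2471

Mismatches occur at site 1 (A→G), site 7 (A→G), site 8 (T→C), site 18 (C→T).
p = 4/19 = 0.210526.
d = −0.75 · ln(1 − (4/3)·0.210526) = −0.75 · ln(0.719299) = −0.75 · (-0.329478) = 0.2471.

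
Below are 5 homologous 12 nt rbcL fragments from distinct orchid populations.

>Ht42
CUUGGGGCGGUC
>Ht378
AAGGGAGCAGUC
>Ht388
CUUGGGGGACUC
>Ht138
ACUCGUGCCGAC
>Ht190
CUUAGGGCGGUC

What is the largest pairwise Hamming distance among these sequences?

8

Pairwise Hamming distances:
  Ht42 vs Ht378: 5
  Ht42 vs Ht388: 3
  Ht42 vs Ht138: 6
  Ht42 vs Ht190: 1
  Ht378 vs Ht388: 6
  Ht378 vs Ht138: 6
  Ht378 vs Ht190: 6
  Ht388 vs Ht138: 8
  Ht388 vs Ht190: 4
  Ht138 vs Ht190: 6
The largest is 8, between Ht388 and Ht138.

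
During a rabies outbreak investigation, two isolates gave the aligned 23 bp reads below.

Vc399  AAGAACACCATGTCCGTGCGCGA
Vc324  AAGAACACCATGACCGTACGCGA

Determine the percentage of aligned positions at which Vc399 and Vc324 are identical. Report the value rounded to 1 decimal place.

91.3%

Mismatches occur at site 13 (T/A), site 18 (G/A).
21 of the 23 sites match, so the percent identity is 21/23 × 100 = 91.3%.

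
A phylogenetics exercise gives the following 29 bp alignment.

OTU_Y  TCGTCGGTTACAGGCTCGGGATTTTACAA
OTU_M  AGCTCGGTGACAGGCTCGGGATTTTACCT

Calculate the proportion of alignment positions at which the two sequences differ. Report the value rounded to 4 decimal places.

Differing sites — 1:T/A; 2:C/G; 3:G/C; 9:T/G; 28:A/C; 29:A/T.
There are 6 differences over 29 sites, so p = 6/29 = 0.2069.

0.2069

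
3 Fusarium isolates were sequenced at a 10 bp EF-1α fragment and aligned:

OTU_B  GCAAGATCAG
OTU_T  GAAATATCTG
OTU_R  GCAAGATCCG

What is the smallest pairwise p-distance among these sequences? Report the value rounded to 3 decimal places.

0.100

Pairwise Hamming distances:
  OTU_B vs OTU_T: 3
  OTU_B vs OTU_R: 1
  OTU_T vs OTU_R: 3
The smallest is 1 mismatch, between OTU_B and OTU_R; p = 1/10 = 0.100.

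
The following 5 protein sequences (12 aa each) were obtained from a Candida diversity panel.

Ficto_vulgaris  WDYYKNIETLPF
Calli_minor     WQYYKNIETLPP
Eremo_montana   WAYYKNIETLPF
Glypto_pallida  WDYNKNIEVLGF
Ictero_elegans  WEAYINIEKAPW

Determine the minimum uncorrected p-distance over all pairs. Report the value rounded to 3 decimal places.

0.083

Pairwise Hamming distances:
  Ficto_vulgaris vs Calli_minor: 2
  Ficto_vulgaris vs Eremo_montana: 1
  Ficto_vulgaris vs Glypto_pallida: 3
  Ficto_vulgaris vs Ictero_elegans: 6
  Calli_minor vs Eremo_montana: 2
  Calli_minor vs Glypto_pallida: 5
  Calli_minor vs Ictero_elegans: 6
  Eremo_montana vs Glypto_pallida: 4
  Eremo_montana vs Ictero_elegans: 6
  Glypto_pallida vs Ictero_elegans: 8
The smallest is 1 mismatch, between Ficto_vulgaris and Eremo_montana; p = 1/12 = 0.083.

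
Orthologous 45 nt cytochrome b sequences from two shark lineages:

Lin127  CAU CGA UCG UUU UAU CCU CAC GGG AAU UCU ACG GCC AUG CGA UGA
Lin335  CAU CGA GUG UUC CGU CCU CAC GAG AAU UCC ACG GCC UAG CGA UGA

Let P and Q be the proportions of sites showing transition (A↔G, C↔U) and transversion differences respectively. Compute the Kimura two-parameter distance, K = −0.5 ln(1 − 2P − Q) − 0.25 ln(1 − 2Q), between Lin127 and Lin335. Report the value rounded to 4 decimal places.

The sequences differ at positions 7 (U/G, transversion), 8 (C/U, transition), 12 (U/C, transition), 13 (U/C, transition), 14 (A/G, transition), 23 (G/A, transition), 30 (U/C, transition), 37 (A/U, transversion), 38 (U/A, transversion).
Of the 9 differences, 6 transitions and 3 transversions over 45 sites: P = 6/45 = 0.133333, Q = 3/45 = 0.066667.
d = −0.5·ln(0.666667) − 0.25·ln(0.866666) = −0.5·(-0.405465) − 0.25·(-0.143102) = 0.2385.

0.2385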